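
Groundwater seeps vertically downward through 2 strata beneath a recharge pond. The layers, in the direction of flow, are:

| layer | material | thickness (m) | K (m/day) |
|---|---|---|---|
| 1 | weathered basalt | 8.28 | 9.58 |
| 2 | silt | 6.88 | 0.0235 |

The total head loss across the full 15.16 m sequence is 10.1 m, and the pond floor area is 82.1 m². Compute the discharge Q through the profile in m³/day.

Flow is perpendicular to layering, so the layers act in series and the equivalent K is the thickness-weighted harmonic mean.
Total thickness L = 8.28 + 6.88 = 15.16 m.
Σ(b_i/K_i) = 8.28/9.58 + 6.88/0.0235 = 293.6 d.
K_eq = L / Σ(b_i/K_i) = 15.16 / 293.6 = 0.05163 m/day.
Q = K_eq · A · (Δh/L) = 0.05163 × 82.1 × (10.1/15.16) = 2.824 m³/day.

2.82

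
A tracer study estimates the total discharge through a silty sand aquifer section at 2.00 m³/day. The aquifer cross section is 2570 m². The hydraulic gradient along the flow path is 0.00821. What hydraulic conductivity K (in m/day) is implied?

0.0948

Hydraulic gradient i = 0.00821.
From Q = K·A·i, K = Q / (A·i) = 2.00 / (2570 × 0.008210) = 0.09479 m/day.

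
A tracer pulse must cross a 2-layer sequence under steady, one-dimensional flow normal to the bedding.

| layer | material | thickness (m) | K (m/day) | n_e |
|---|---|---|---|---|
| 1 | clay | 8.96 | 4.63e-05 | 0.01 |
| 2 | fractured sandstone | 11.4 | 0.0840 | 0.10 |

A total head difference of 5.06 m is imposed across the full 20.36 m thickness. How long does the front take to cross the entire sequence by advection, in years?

With flow normal to the layers, continuity requires the same specific discharge q through every layer.
Σ(b_i/K_i) = 8.96/4.63e-05 + 11.4/0.0840 = 1.937e+05 d.
q = Δh / Σ(b_i/K_i) = 5.06 / 1.937e+05 = 2.613e-05 m/day.
In each layer the seepage velocity is v_i = q/n_i, so the layer transit time is t_i = b_i·n_i / q:
  layer 1 (clay): t_1 = 8.96 × 0.01 / 2.613e-05 = 3429 d
  layer 2 (fractured sandstone): t_2 = 11.4 × 0.10 / 2.613e-05 = 43630 d
Total t = Σ t_i = 47059 days = 128.8 years.

129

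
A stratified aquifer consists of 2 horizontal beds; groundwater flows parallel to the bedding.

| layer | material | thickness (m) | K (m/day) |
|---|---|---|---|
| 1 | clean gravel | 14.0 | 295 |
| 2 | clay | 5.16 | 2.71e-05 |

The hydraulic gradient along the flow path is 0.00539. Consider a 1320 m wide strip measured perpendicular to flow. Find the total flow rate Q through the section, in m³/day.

Flow is parallel to layering, so each bed carries its own Darcy discharge and the transmissivities add.
Σ(K_i·b_i) = 295×14.0 + 2.71e-05×5.16 = 4130 m²/day.
Hydraulic gradient i = 0.00539.
Q = Σ(K_i·b_i) · W · i = 4130 × 1320 × 0.005390 = 29384 m³/day.

29400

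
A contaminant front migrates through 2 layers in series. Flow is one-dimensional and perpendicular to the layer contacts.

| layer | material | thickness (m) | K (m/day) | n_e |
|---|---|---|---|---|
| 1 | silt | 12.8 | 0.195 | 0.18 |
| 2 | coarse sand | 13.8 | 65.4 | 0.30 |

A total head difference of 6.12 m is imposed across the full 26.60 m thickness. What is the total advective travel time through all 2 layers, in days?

69.3

With flow normal to the layers, continuity requires the same specific discharge q through every layer.
Σ(b_i/K_i) = 12.8/0.195 + 13.8/65.4 = 65.85 d.
q = Δh / Σ(b_i/K_i) = 6.12 / 65.85 = 0.09294 m/day.
In each layer the seepage velocity is v_i = q/n_i, so the layer transit time is t_i = b_i·n_i / q:
  layer 1 (silt): t_1 = 12.8 × 0.18 / 0.09294 = 24.79 d
  layer 2 (coarse sand): t_2 = 13.8 × 0.30 / 0.09294 = 44.55 d
Total t = Σ t_i = 69.34 days.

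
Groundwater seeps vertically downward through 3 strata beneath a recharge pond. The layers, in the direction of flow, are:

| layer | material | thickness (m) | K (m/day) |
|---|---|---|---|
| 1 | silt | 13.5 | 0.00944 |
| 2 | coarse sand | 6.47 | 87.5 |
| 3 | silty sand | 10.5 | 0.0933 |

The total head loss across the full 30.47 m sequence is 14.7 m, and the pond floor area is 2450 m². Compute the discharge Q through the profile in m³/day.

Flow is perpendicular to layering, so the layers act in series and the equivalent K is the thickness-weighted harmonic mean.
Total thickness L = 13.5 + 6.47 + 10.5 = 30.47 m.
Σ(b_i/K_i) = 13.5/0.00944 + 6.47/87.5 + 10.5/0.0933 = 1543 d.
K_eq = L / Σ(b_i/K_i) = 30.47 / 1543 = 0.01975 m/day.
Q = K_eq · A · (Δh/L) = 0.01975 × 2450 × (14.7/30.47) = 23.35 m³/day.

23.3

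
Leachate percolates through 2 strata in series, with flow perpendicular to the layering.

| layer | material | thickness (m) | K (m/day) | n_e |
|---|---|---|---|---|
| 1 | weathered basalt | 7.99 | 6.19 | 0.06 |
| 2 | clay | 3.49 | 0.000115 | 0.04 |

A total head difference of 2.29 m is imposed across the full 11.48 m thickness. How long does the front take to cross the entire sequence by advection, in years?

With flow normal to the layers, continuity requires the same specific discharge q through every layer.
Σ(b_i/K_i) = 7.99/6.19 + 3.49/0.000115 = 30349 d.
q = Δh / Σ(b_i/K_i) = 2.29 / 30349 = 7.546e-05 m/day.
In each layer the seepage velocity is v_i = q/n_i, so the layer transit time is t_i = b_i·n_i / q:
  layer 1 (weathered basalt): t_1 = 7.99 × 0.06 / 7.546e-05 = 6353 d
  layer 2 (clay): t_2 = 3.49 × 0.04 / 7.546e-05 = 1850 d
Total t = Σ t_i = 8204 days = 22.46 years.

22.5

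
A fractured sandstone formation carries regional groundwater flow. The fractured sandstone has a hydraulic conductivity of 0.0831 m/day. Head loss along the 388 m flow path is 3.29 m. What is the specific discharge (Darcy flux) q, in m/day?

0.000705

Hydraulic gradient i = Δh / L = 3.29 / 388 = 0.008479.
Specific discharge q = K · i = 0.08310 × 0.008479 = 0.0007046 m/day.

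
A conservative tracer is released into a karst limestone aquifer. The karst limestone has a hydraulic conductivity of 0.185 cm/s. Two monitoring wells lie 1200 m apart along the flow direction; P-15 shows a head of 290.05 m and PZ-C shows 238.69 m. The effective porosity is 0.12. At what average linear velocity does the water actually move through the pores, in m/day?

Convert K: 0.185 cm/s × 864 = 159.8 m/day.
Hydraulic gradient i = (290.05 − 238.69) / 1200 = 51.36 / 1200 = 0.04280.
Darcy flux q = K · i = 159.8 × 0.04280 = 6.841 m/day.
Seepage velocity v = q / n_e = 6.841 / 0.12 = 57.01 m/day.

57.0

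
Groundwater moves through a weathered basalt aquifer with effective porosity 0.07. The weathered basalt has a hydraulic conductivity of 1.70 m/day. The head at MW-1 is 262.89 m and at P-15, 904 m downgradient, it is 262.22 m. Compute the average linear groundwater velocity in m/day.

Hydraulic gradient i = (262.89 − 262.22) / 904 = 0.67 / 904 = 0.0007412.
Darcy flux q = K · i = 1.700 × 0.0007412 = 0.001260 m/day.
Seepage velocity v = q / n_e = 0.001260 / 0.07 = 0.01800 m/day.

0.0180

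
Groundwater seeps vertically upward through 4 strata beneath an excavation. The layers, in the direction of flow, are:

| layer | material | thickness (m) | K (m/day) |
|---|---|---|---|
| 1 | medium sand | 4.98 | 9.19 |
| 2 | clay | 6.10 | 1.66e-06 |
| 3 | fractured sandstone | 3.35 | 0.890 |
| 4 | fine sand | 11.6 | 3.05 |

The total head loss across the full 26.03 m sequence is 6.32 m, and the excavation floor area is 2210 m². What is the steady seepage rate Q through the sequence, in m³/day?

0.00380

Flow is perpendicular to layering, so the layers act in series and the equivalent K is the thickness-weighted harmonic mean.
Total thickness L = 4.98 + 6.10 + 3.35 + 11.6 = 26.03 m.
Σ(b_i/K_i) = 4.98/9.19 + 6.10/1.66e-06 + 3.35/0.890 + 11.6/3.05 = 3.675e+06 d.
K_eq = L / Σ(b_i/K_i) = 26.03 / 3.675e+06 = 7.084e-06 m/day.
Q = K_eq · A · (Δh/L) = 7.084e-06 × 2210 × (6.32/26.03) = 0.003801 m³/day.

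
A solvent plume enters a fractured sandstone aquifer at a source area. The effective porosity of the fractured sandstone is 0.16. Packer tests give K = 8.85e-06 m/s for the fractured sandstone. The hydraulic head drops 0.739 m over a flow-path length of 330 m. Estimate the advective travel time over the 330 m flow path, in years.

84.4

Convert K: 8.85e-06 m/s × 86400 = 0.7646 m/day.
Hydraulic gradient i = Δh / L = 0.739 / 330 = 0.002239.
Darcy flux q = K · i = 0.7646 × 0.002239 = 0.001712 m/day.
Seepage velocity v = q / n_e = 0.001712 / 0.16 = 0.01070 m/day.
Travel time t = L / v = 330 / 0.01070 = 30835 days = 84.42 years.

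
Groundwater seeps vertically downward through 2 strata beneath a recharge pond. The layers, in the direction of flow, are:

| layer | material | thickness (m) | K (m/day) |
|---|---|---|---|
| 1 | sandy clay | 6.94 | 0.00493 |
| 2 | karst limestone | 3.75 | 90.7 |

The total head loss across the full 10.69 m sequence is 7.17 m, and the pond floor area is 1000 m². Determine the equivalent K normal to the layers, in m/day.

Flow is perpendicular to layering, so the layers act in series and the equivalent K is the thickness-weighted harmonic mean.
Total thickness L = 6.94 + 3.75 = 10.69 m.
Σ(b_i/K_i) = 6.94/0.00493 + 3.75/90.7 = 1408 d.
K_eq = L / Σ(b_i/K_i) = 10.69 / 1408 = 0.007594 m/day.

0.00759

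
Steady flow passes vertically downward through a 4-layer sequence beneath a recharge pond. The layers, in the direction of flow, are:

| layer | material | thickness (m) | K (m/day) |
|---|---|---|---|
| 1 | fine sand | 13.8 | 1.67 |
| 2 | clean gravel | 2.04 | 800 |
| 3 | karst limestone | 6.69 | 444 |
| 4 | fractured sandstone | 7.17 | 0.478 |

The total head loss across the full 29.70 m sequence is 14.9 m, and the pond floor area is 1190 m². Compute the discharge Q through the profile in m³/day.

Flow is perpendicular to layering, so the layers act in series and the equivalent K is the thickness-weighted harmonic mean.
Total thickness L = 13.8 + 2.04 + 6.69 + 7.17 = 29.70 m.
Σ(b_i/K_i) = 13.8/1.67 + 2.04/800 + 6.69/444 + 7.17/0.478 = 23.28 d.
K_eq = L / Σ(b_i/K_i) = 29.70 / 23.28 = 1.276 m/day.
Q = K_eq · A · (Δh/L) = 1.276 × 1190 × (14.9/29.70) = 761.6 m³/day.

762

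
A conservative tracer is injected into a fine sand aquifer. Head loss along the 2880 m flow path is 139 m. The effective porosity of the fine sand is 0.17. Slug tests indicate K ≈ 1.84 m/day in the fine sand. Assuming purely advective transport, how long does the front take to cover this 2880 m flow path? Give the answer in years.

Hydraulic gradient i = Δh / L = 139 / 2880 = 0.04826.
Darcy flux q = K · i = 1.840 × 0.04826 = 0.08881 m/day.
Seepage velocity v = q / n_e = 0.08881 / 0.17 = 0.5224 m/day.
Travel time t = L / v = 2880 / 0.5224 = 5513 days = 15.09 years.

15.1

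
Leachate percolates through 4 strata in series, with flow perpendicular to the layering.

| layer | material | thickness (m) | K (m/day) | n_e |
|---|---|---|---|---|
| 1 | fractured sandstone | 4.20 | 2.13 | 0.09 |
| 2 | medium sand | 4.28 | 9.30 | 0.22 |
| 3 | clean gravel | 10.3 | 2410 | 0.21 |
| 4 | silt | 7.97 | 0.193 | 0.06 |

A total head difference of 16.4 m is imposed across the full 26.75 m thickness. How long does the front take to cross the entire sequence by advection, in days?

With flow normal to the layers, continuity requires the same specific discharge q through every layer.
Σ(b_i/K_i) = 4.20/2.13 + 4.28/9.30 + 10.3/2410 + 7.97/0.193 = 43.73 d.
q = Δh / Σ(b_i/K_i) = 16.4 / 43.73 = 0.3750 m/day.
In each layer the seepage velocity is v_i = q/n_i, so the layer transit time is t_i = b_i·n_i / q:
  layer 1 (fractured sandstone): t_1 = 4.20 × 0.09 / 0.3750 = 1.008 d
  layer 2 (medium sand): t_2 = 4.28 × 0.22 / 0.3750 = 2.511 d
  layer 3 (clean gravel): t_3 = 10.3 × 0.21 / 0.3750 = 5.768 d
  layer 4 (silt): t_4 = 7.97 × 0.06 / 0.3750 = 1.275 d
Total t = Σ t_i = 10.56 days.

10.6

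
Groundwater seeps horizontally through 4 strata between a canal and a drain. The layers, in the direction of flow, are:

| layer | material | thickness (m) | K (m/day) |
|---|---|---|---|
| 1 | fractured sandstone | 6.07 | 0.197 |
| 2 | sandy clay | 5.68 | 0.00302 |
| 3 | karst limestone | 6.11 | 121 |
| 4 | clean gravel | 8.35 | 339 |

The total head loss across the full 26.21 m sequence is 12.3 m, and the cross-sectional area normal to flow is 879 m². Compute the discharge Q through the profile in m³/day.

Flow is perpendicular to layering, so the layers act in series and the equivalent K is the thickness-weighted harmonic mean.
Total thickness L = 6.07 + 5.68 + 6.11 + 8.35 = 26.21 m.
Σ(b_i/K_i) = 6.07/0.197 + 5.68/0.00302 + 6.11/121 + 8.35/339 = 1912 d.
K_eq = L / Σ(b_i/K_i) = 26.21 / 1912 = 0.01371 m/day.
Q = K_eq · A · (Δh/L) = 0.01371 × 879 × (12.3/26.21) = 5.656 m³/day.

5.66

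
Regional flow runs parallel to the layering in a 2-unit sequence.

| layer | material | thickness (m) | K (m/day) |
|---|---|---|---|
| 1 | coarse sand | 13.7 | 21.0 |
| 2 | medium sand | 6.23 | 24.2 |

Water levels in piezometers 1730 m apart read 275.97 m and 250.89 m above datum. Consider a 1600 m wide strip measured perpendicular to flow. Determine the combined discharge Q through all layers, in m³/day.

10200

Flow is parallel to layering, so each bed carries its own Darcy discharge and the transmissivities add.
Σ(K_i·b_i) = 21.0×13.7 + 24.2×6.23 = 438.5 m²/day.
Hydraulic gradient i = (275.97 − 250.89) / 1730 = 25.08 / 1730 = 0.01450.
Q = Σ(K_i·b_i) · W · i = 438.5 × 1600 × 0.01450 = 10170 m³/day.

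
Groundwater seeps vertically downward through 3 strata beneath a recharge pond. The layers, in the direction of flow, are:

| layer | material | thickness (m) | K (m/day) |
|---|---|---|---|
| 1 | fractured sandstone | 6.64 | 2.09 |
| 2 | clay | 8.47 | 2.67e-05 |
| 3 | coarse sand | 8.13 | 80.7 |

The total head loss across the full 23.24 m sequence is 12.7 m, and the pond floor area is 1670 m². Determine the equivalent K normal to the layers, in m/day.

Flow is perpendicular to layering, so the layers act in series and the equivalent K is the thickness-weighted harmonic mean.
Total thickness L = 6.64 + 8.47 + 8.13 = 23.24 m.
Σ(b_i/K_i) = 6.64/2.09 + 8.47/2.67e-05 + 8.13/80.7 = 3.172e+05 d.
K_eq = L / Σ(b_i/K_i) = 23.24 / 3.172e+05 = 7.326e-05 m/day.

7.33e-05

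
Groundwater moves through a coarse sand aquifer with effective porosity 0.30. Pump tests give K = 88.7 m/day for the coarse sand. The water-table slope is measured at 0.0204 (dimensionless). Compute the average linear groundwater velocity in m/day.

Hydraulic gradient i = 0.0204.
Darcy flux q = K · i = 88.70 × 0.02040 = 1.809 m/day.
Seepage velocity v = q / n_e = 1.809 / 0.30 = 6.032 m/day.

6.03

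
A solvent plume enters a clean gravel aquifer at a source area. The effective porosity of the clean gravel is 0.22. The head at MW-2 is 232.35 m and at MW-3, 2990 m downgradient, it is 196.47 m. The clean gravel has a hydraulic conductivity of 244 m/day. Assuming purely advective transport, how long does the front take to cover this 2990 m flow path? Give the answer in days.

225

Hydraulic gradient i = (232.35 − 196.47) / 2990 = 35.88 / 2990 = 0.01200.
Darcy flux q = K · i = 244.0 × 0.01200 = 2.928 m/day.
Seepage velocity v = q / n_e = 2.928 / 0.22 = 13.31 m/day.
Travel time t = L / v = 2990 / 13.31 = 224.7 days.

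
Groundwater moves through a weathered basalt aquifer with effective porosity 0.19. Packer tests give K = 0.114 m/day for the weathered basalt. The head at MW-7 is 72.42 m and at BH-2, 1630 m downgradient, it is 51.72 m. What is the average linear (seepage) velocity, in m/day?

0.00762

Hydraulic gradient i = (72.42 − 51.72) / 1630 = 20.7 / 1630 = 0.01270.
Darcy flux q = K · i = 0.1140 × 0.01270 = 0.001448 m/day.
Seepage velocity v = q / n_e = 0.001448 / 0.19 = 0.007620 m/day.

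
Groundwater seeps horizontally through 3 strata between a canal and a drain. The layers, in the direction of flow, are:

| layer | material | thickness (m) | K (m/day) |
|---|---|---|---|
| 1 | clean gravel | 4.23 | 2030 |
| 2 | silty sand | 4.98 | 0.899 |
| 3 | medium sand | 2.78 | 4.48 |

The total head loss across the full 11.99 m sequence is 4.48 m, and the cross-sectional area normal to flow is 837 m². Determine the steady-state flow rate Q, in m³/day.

609

Flow is perpendicular to layering, so the layers act in series and the equivalent K is the thickness-weighted harmonic mean.
Total thickness L = 4.23 + 4.98 + 2.78 = 11.99 m.
Σ(b_i/K_i) = 4.23/2030 + 4.98/0.899 + 2.78/4.48 = 6.162 d.
K_eq = L / Σ(b_i/K_i) = 11.99 / 6.162 = 1.946 m/day.
Q = K_eq · A · (Δh/L) = 1.946 × 837 × (4.48/11.99) = 608.5 m³/day.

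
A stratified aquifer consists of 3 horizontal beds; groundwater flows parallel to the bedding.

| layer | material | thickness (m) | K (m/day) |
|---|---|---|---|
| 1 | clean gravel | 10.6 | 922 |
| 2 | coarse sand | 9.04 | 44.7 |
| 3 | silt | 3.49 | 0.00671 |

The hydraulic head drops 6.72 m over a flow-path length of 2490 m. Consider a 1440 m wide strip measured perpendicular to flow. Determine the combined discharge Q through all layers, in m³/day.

Flow is parallel to layering, so each bed carries its own Darcy discharge and the transmissivities add.
Σ(K_i·b_i) = 922×10.6 + 44.7×9.04 + 0.00671×3.49 = 10177 m²/day.
Hydraulic gradient i = Δh / L = 6.72 / 2490 = 0.002699.
Q = Σ(K_i·b_i) · W · i = 10177 × 1440 × 0.002699 = 39552 m³/day.

39600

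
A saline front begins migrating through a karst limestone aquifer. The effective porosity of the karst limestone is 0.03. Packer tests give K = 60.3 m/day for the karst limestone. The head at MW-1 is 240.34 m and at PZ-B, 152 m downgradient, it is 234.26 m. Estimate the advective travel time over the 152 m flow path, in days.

1.89

Hydraulic gradient i = (240.34 − 234.26) / 152 = 6.08 / 152 = 0.04000.
Darcy flux q = K · i = 60.30 × 0.04000 = 2.412 m/day.
Seepage velocity v = q / n_e = 2.412 / 0.03 = 80.40 m/day.
Travel time t = L / v = 152 / 80.40 = 1.891 days.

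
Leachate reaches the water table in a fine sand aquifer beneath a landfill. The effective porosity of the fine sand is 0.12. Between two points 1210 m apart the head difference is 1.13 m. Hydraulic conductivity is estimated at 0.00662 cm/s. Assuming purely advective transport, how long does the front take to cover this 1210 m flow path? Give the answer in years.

74.4

Convert K: 0.00662 cm/s × 864 = 5.720 m/day.
Hydraulic gradient i = Δh / L = 1.13 / 1210 = 0.0009339.
Darcy flux q = K · i = 5.720 × 0.0009339 = 0.005342 m/day.
Seepage velocity v = q / n_e = 0.005342 / 0.12 = 0.04451 m/day.
Travel time t = L / v = 1210 / 0.04451 = 27183 days = 74.42 years.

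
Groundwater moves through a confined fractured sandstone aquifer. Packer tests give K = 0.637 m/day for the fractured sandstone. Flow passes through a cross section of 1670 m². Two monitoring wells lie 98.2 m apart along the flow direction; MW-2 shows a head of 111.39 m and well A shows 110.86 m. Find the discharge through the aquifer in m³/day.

Hydraulic gradient i = (111.39 − 110.86) / 98.2 = 0.53 / 98.2 = 0.005397.
Darcy's law: Q = K · A · i = 0.6370 × 1670 × 0.005397 = 5.741 m³/day.

5.74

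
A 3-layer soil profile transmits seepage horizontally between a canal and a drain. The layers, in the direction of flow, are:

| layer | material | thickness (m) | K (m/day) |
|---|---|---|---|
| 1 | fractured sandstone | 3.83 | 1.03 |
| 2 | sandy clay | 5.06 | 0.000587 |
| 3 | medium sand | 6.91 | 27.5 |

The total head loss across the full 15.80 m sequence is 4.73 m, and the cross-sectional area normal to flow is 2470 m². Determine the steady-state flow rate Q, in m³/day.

1.35

Flow is perpendicular to layering, so the layers act in series and the equivalent K is the thickness-weighted harmonic mean.
Total thickness L = 3.83 + 5.06 + 6.91 = 15.80 m.
Σ(b_i/K_i) = 3.83/1.03 + 5.06/0.000587 + 6.91/27.5 = 8624 d.
K_eq = L / Σ(b_i/K_i) = 15.80 / 8624 = 0.001832 m/day.
Q = K_eq · A · (Δh/L) = 0.001832 × 2470 × (4.73/15.80) = 1.355 m³/day.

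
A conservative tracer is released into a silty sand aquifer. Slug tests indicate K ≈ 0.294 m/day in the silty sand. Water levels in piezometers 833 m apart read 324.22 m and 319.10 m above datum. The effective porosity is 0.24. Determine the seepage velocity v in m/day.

Hydraulic gradient i = (324.22 − 319.10) / 833 = 5.12 / 833 = 0.006146.
Darcy flux q = K · i = 0.2940 × 0.006146 = 0.001807 m/day.
Seepage velocity v = q / n_e = 0.001807 / 0.24 = 0.007529 m/day.

0.00753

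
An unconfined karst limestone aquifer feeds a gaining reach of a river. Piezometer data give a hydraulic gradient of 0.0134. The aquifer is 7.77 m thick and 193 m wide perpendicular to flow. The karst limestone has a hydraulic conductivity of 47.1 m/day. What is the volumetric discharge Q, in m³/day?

Cross-sectional area A = 193 × 7.77 = 1500 m².
Hydraulic gradient i = 0.0134.
Darcy's law: Q = K · A · i = 47.10 × 1500 × 0.01340 = 946.5 m³/day.

946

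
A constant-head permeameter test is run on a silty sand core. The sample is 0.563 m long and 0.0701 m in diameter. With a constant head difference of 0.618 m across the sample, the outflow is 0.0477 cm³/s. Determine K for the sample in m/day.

Cross-sectional area A = π·(d/2)² = π × (0.0701/2)² = 0.003859 m².
Convert discharge: 0.0477 cm³/s = 4.770e-08 m³/s.
Darcy's law rearranged: K = Q·L / (A·Δh) = 4.770e-08 × 0.563 / (0.003859 × 0.618) = 1.126e-05 m/s = 0.9728 m/day.

0.973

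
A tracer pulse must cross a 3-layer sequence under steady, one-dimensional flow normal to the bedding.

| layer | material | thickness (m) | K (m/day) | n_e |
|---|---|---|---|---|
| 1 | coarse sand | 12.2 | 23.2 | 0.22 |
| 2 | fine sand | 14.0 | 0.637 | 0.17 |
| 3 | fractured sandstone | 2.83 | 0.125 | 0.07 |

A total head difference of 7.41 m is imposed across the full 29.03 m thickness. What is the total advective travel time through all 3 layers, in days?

32.1

With flow normal to the layers, continuity requires the same specific discharge q through every layer.
Σ(b_i/K_i) = 12.2/23.2 + 14.0/0.637 + 2.83/0.125 = 45.14 d.
q = Δh / Σ(b_i/K_i) = 7.41 / 45.14 = 0.1641 m/day.
In each layer the seepage velocity is v_i = q/n_i, so the layer transit time is t_i = b_i·n_i / q:
  layer 1 (coarse sand): t_1 = 12.2 × 0.22 / 0.1641 = 16.35 d
  layer 2 (fine sand): t_2 = 14.0 × 0.17 / 0.1641 = 14.50 d
  layer 3 (fractured sandstone): t_3 = 2.83 × 0.07 / 0.1641 = 1.207 d
Total t = Σ t_i = 32.06 days.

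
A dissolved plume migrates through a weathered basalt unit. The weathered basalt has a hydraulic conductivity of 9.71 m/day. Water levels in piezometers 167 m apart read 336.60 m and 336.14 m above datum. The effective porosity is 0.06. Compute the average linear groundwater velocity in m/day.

0.446

Hydraulic gradient i = (336.60 − 336.14) / 167 = 0.46 / 167 = 0.002754.
Darcy flux q = K · i = 9.710 × 0.002754 = 0.02675 m/day.
Seepage velocity v = q / n_e = 0.02675 / 0.06 = 0.4458 m/day.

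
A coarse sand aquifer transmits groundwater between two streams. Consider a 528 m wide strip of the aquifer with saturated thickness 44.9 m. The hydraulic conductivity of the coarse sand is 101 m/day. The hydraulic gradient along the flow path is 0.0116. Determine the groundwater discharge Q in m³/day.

Cross-sectional area A = 528 × 44.9 = 23707 m².
Hydraulic gradient i = 0.0116.
Darcy's law: Q = K · A · i = 101.0 × 23707 × 0.01160 = 27775 m³/day.

27800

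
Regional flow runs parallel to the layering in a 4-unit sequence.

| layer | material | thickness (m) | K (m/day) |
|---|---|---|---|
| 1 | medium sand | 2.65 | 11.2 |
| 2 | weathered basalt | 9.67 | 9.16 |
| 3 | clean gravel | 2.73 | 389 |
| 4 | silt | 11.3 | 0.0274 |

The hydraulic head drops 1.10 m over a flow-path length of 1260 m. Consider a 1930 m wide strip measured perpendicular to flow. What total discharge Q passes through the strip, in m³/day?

1990

Flow is parallel to layering, so each bed carries its own Darcy discharge and the transmissivities add.
Σ(K_i·b_i) = 11.2×2.65 + 9.16×9.67 + 389×2.73 + 0.0274×11.3 = 1181 m²/day.
Hydraulic gradient i = Δh / L = 1.10 / 1260 = 0.0008730.
Q = Σ(K_i·b_i) · W · i = 1181 × 1930 × 0.0008730 = 1989 m³/day.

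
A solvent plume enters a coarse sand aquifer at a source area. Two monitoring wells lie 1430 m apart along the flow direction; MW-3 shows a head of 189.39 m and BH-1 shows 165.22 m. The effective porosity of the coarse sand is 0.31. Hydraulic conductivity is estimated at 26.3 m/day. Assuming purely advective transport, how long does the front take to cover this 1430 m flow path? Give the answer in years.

Hydraulic gradient i = (189.39 − 165.22) / 1430 = 24.17 / 1430 = 0.01690.
Darcy flux q = K · i = 26.30 × 0.01690 = 0.4445 m/day.
Seepage velocity v = q / n_e = 0.4445 / 0.31 = 1.434 m/day.
Travel time t = L / v = 1430 / 1.434 = 997.2 days = 2.730 years.

2.73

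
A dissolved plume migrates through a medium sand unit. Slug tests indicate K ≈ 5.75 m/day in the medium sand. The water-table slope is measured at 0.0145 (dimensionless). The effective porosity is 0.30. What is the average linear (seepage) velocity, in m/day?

Hydraulic gradient i = 0.0145.
Darcy flux q = K · i = 5.750 × 0.01450 = 0.08338 m/day.
Seepage velocity v = q / n_e = 0.08338 / 0.30 = 0.2779 m/day.

0.278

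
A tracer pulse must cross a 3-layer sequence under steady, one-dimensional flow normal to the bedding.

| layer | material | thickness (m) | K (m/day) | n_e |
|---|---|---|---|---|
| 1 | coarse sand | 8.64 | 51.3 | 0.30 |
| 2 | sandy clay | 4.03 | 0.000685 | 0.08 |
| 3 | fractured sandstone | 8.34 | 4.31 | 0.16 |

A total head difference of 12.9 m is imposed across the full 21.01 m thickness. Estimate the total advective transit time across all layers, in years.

5.31

With flow normal to the layers, continuity requires the same specific discharge q through every layer.
Σ(b_i/K_i) = 8.64/51.3 + 4.03/0.000685 + 8.34/4.31 = 5885 d.
q = Δh / Σ(b_i/K_i) = 12.9 / 5885 = 0.002192 m/day.
In each layer the seepage velocity is v_i = q/n_i, so the layer transit time is t_i = b_i·n_i / q:
  layer 1 (coarse sand): t_1 = 8.64 × 0.30 / 0.002192 = 1183 d
  layer 2 (sandy clay): t_2 = 4.03 × 0.08 / 0.002192 = 147.1 d
  layer 3 (fractured sandstone): t_3 = 8.34 × 0.16 / 0.002192 = 608.8 d
Total t = Σ t_i = 1938 days = 5.307 years.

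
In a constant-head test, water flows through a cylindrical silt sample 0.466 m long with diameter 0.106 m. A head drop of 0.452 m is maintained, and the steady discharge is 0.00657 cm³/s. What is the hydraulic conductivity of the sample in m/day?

Cross-sectional area A = π·(d/2)² = π × (0.106/2)² = 0.008825 m².
Convert discharge: 0.00657 cm³/s = 6.570e-09 m³/s.
Darcy's law rearranged: K = Q·L / (A·Δh) = 6.570e-09 × 0.466 / (0.008825 × 0.452) = 7.676e-07 m/s = 0.06632 m/day.

0.0663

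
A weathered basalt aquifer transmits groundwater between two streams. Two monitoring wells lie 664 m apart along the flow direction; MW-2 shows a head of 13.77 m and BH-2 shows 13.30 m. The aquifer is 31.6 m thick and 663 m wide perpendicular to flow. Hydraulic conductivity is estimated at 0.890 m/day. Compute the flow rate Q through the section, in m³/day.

Cross-sectional area A = 663 × 31.6 = 20951 m².
Hydraulic gradient i = (13.77 − 13.30) / 664 = 0.47 / 664 = 0.0007078.
Darcy's law: Q = K · A · i = 0.8900 × 20951 × 0.0007078 = 13.20 m³/day.

13.2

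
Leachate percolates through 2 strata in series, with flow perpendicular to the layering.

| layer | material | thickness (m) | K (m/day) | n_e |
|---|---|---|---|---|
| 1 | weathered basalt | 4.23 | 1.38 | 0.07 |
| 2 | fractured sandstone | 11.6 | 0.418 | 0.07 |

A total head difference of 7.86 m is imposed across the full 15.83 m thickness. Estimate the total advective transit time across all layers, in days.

With flow normal to the layers, continuity requires the same specific discharge q through every layer.
Σ(b_i/K_i) = 4.23/1.38 + 11.6/0.418 = 30.82 d.
q = Δh / Σ(b_i/K_i) = 7.86 / 30.82 = 0.2551 m/day.
In each layer the seepage velocity is v_i = q/n_i, so the layer transit time is t_i = b_i·n_i / q:
  layer 1 (weathered basalt): t_1 = 4.23 × 0.07 / 0.2551 = 1.161 d
  layer 2 (fractured sandstone): t_2 = 11.6 × 0.07 / 0.2551 = 3.184 d
Total t = Σ t_i = 4.344 days.

4.34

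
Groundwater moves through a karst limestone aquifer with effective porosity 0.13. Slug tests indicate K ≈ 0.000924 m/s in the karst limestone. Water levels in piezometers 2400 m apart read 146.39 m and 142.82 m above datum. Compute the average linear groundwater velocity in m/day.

0.913

Convert K: 0.000924 m/s × 86400 = 79.83 m/day.
Hydraulic gradient i = (146.39 − 142.82) / 2400 = 3.57 / 2400 = 0.001487.
Darcy flux q = K · i = 79.83 × 0.001487 = 0.1188 m/day.
Seepage velocity v = q / n_e = 0.1188 / 0.13 = 0.9135 m/day.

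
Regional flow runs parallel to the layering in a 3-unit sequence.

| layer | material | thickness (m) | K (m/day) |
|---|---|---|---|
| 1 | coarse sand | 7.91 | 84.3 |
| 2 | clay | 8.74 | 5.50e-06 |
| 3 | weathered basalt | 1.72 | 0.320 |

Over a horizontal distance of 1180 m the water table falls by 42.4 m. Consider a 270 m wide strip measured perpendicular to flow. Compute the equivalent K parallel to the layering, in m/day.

Flow is parallel to layering, so each bed carries its own Darcy discharge and the transmissivities add.
Σ(K_i·b_i) = 84.3×7.91 + 5.50e-06×8.74 + 0.320×1.72 = 667.4 m²/day.
Total thickness b = 18.37 m, so K_eq = Σ(K_i·b_i)/b = 36.33 m/day.

36.3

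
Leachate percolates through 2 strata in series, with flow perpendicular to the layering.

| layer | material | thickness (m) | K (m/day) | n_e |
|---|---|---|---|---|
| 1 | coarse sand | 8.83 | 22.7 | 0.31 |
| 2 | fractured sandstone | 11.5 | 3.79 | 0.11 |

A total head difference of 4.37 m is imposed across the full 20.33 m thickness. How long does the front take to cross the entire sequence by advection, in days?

3.14

With flow normal to the layers, continuity requires the same specific discharge q through every layer.
Σ(b_i/K_i) = 8.83/22.7 + 11.5/3.79 = 3.423 d.
q = Δh / Σ(b_i/K_i) = 4.37 / 3.423 = 1.277 m/day.
In each layer the seepage velocity is v_i = q/n_i, so the layer transit time is t_i = b_i·n_i / q:
  layer 1 (coarse sand): t_1 = 8.83 × 0.31 / 1.277 = 2.144 d
  layer 2 (fractured sandstone): t_2 = 11.5 × 0.11 / 1.277 = 0.9910 d
Total t = Σ t_i = 3.135 days.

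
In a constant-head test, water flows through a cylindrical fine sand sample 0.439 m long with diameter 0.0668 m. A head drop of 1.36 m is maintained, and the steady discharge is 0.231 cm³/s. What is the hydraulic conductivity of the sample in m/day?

Cross-sectional area A = π·(d/2)² = π × (0.0668/2)² = 0.003505 m².
Convert discharge: 0.231 cm³/s = 2.310e-07 m³/s.
Darcy's law rearranged: K = Q·L / (A·Δh) = 2.310e-07 × 0.439 / (0.003505 × 1.36) = 2.128e-05 m/s = 1.838 m/day.

1.84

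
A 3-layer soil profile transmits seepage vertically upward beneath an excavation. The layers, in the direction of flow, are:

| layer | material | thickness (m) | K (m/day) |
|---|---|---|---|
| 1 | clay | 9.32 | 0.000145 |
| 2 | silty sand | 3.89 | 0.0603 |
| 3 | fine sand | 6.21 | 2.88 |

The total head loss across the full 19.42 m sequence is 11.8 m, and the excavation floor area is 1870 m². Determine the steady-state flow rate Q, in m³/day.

0.343

Flow is perpendicular to layering, so the layers act in series and the equivalent K is the thickness-weighted harmonic mean.
Total thickness L = 9.32 + 3.89 + 6.21 = 19.42 m.
Σ(b_i/K_i) = 9.32/0.000145 + 3.89/0.0603 + 6.21/2.88 = 64343 d.
K_eq = L / Σ(b_i/K_i) = 19.42 / 64343 = 0.0003018 m/day.
Q = K_eq · A · (Δh/L) = 0.0003018 × 1870 × (11.8/19.42) = 0.3429 m³/day.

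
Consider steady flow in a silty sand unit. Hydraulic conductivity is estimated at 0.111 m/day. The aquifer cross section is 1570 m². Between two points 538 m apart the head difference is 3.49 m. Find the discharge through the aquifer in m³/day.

Hydraulic gradient i = Δh / L = 3.49 / 538 = 0.006487.
Darcy's law: Q = K · A · i = 0.1110 × 1570 × 0.006487 = 1.130 m³/day.

1.13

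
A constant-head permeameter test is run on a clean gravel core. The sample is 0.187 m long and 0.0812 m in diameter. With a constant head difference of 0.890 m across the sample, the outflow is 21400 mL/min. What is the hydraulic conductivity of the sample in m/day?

1250

Cross-sectional area A = π·(d/2)² = π × (0.0812/2)² = 0.005178 m².
Convert discharge: 21400 mL/min = 0.0003567 m³/s.
Darcy's law rearranged: K = Q·L / (A·Δh) = 0.0003567 × 0.187 / (0.005178 × 0.890) = 0.01447 m/s = 1250 m/day.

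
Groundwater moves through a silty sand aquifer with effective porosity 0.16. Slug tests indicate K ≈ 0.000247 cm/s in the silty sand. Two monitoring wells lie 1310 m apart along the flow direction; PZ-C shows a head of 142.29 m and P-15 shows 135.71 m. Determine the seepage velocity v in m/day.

0.00670

Convert K: 0.000247 cm/s × 864 = 0.2134 m/day.
Hydraulic gradient i = (142.29 − 135.71) / 1310 = 6.58 / 1310 = 0.005023.
Darcy flux q = K · i = 0.2134 × 0.005023 = 0.001072 m/day.
Seepage velocity v = q / n_e = 0.001072 / 0.16 = 0.006700 m/day.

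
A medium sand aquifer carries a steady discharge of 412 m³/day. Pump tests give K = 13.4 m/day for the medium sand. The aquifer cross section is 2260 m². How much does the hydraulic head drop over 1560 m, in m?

21.2

From Q = K·A·i, i = Q / (K·A) = 412 / (13.40 × 2260) = 0.01360.
Head loss Δh = i · L = 0.01360 × 1560 = 21.22 m.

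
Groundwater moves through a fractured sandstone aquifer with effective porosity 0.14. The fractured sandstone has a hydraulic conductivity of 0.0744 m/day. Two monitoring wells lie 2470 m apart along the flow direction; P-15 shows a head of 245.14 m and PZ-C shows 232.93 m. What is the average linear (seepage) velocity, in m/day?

Hydraulic gradient i = (245.14 − 232.93) / 2470 = 12.21 / 2470 = 0.004943.
Darcy flux q = K · i = 0.07440 × 0.004943 = 0.0003678 m/day.
Seepage velocity v = q / n_e = 0.0003678 / 0.14 = 0.002627 m/day.

0.00263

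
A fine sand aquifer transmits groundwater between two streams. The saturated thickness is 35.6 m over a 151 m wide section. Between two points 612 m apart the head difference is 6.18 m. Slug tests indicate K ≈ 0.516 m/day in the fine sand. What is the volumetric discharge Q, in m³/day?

Cross-sectional area A = 151 × 35.6 = 5376 m².
Hydraulic gradient i = Δh / L = 6.18 / 612 = 0.01010.
Darcy's law: Q = K · A · i = 0.5160 × 5376 × 0.01010 = 28.01 m³/day.

28.0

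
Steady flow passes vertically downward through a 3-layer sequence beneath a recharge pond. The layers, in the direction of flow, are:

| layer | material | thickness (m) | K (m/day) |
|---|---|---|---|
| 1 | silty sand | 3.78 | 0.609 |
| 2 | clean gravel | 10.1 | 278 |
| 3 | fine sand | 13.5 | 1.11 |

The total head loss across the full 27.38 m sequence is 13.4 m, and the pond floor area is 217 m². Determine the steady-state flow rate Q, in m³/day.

158

Flow is perpendicular to layering, so the layers act in series and the equivalent K is the thickness-weighted harmonic mean.
Total thickness L = 3.78 + 10.1 + 13.5 = 27.38 m.
Σ(b_i/K_i) = 3.78/0.609 + 10.1/278 + 13.5/1.11 = 18.41 d.
K_eq = L / Σ(b_i/K_i) = 27.38 / 18.41 = 1.488 m/day.
Q = K_eq · A · (Δh/L) = 1.488 × 217 × (13.4/27.38) = 158.0 m³/day.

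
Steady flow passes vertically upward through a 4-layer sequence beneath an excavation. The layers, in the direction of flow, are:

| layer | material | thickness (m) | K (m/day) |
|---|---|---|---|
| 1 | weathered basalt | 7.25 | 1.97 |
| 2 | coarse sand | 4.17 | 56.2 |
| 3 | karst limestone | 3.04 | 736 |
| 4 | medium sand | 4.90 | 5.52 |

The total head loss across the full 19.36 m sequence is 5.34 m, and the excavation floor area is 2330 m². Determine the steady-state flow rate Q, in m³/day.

Flow is perpendicular to layering, so the layers act in series and the equivalent K is the thickness-weighted harmonic mean.
Total thickness L = 7.25 + 4.17 + 3.04 + 4.90 = 19.36 m.
Σ(b_i/K_i) = 7.25/1.97 + 4.17/56.2 + 3.04/736 + 4.90/5.52 = 4.646 d.
K_eq = L / Σ(b_i/K_i) = 19.36 / 4.646 = 4.167 m/day.
Q = K_eq · A · (Δh/L) = 4.167 × 2330 × (5.34/19.36) = 2678 m³/day.

2680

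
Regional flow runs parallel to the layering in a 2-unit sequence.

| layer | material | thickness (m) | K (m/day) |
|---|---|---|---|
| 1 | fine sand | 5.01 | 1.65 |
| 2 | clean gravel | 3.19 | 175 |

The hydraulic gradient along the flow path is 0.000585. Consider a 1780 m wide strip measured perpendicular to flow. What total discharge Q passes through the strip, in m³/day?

Flow is parallel to layering, so each bed carries its own Darcy discharge and the transmissivities add.
Σ(K_i·b_i) = 1.65×5.01 + 175×3.19 = 566.5 m²/day.
Hydraulic gradient i = 0.000585.
Q = Σ(K_i·b_i) · W · i = 566.5 × 1780 × 0.0005850 = 589.9 m³/day.

590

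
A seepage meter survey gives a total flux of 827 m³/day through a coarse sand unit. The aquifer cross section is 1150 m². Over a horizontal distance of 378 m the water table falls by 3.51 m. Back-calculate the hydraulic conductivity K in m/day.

77.4

Hydraulic gradient i = Δh / L = 3.51 / 378 = 0.009286.
From Q = K·A·i, K = Q / (A·i) = 827 / (1150 × 0.009286) = 77.44 m/day.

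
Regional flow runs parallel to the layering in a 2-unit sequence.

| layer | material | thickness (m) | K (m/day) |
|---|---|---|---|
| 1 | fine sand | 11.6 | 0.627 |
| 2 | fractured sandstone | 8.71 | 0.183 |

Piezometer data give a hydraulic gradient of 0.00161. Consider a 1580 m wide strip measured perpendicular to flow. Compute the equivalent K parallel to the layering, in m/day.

Flow is parallel to layering, so each bed carries its own Darcy discharge and the transmissivities add.
Σ(K_i·b_i) = 0.627×11.6 + 0.183×8.71 = 8.867 m²/day.
Total thickness b = 20.31 m, so K_eq = Σ(K_i·b_i)/b = 0.4366 m/day.

0.437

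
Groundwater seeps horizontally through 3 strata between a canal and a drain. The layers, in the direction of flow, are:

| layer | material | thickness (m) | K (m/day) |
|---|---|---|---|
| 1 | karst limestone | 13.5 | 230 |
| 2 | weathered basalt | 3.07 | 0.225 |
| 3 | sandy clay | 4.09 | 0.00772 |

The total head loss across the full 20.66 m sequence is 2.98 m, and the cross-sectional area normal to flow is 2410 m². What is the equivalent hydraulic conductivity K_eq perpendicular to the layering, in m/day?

0.0380

Flow is perpendicular to layering, so the layers act in series and the equivalent K is the thickness-weighted harmonic mean.
Total thickness L = 13.5 + 3.07 + 4.09 = 20.66 m.
Σ(b_i/K_i) = 13.5/230 + 3.07/0.225 + 4.09/0.00772 = 543.5 d.
K_eq = L / Σ(b_i/K_i) = 20.66 / 543.5 = 0.03801 m/day.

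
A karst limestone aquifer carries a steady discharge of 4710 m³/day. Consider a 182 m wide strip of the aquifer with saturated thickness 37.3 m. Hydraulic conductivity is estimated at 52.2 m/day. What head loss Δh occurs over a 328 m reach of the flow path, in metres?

Cross-sectional area A = 182 × 37.3 = 6789 m².
From Q = K·A·i, i = Q / (K·A) = 4710 / (52.20 × 6789) = 0.01329.
Head loss Δh = i · L = 0.01329 × 328 = 4.360 m.

4.36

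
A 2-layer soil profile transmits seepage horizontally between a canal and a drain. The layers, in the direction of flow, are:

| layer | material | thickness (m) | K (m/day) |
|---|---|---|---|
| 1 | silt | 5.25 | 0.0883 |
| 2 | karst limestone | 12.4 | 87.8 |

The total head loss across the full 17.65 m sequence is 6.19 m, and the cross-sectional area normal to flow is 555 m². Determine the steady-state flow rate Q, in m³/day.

57.6

Flow is perpendicular to layering, so the layers act in series and the equivalent K is the thickness-weighted harmonic mean.
Total thickness L = 5.25 + 12.4 = 17.65 m.
Σ(b_i/K_i) = 5.25/0.0883 + 12.4/87.8 = 59.60 d.
K_eq = L / Σ(b_i/K_i) = 17.65 / 59.60 = 0.2962 m/day.
Q = K_eq · A · (Δh/L) = 0.2962 × 555 × (6.19/17.65) = 57.64 m³/day.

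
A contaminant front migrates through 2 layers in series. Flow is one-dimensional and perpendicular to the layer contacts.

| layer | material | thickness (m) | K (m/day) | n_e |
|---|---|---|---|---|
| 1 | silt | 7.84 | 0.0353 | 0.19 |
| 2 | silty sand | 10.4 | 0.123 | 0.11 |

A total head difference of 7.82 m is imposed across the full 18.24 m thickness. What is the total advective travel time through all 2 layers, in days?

With flow normal to the layers, continuity requires the same specific discharge q through every layer.
Σ(b_i/K_i) = 7.84/0.0353 + 10.4/0.123 = 306.6 d.
q = Δh / Σ(b_i/K_i) = 7.82 / 306.6 = 0.02550 m/day.
In each layer the seepage velocity is v_i = q/n_i, so the layer transit time is t_i = b_i·n_i / q:
  layer 1 (silt): t_1 = 7.84 × 0.19 / 0.02550 = 58.41 d
  layer 2 (silty sand): t_2 = 10.4 × 0.11 / 0.02550 = 44.86 d
Total t = Σ t_i = 103.3 days.

103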